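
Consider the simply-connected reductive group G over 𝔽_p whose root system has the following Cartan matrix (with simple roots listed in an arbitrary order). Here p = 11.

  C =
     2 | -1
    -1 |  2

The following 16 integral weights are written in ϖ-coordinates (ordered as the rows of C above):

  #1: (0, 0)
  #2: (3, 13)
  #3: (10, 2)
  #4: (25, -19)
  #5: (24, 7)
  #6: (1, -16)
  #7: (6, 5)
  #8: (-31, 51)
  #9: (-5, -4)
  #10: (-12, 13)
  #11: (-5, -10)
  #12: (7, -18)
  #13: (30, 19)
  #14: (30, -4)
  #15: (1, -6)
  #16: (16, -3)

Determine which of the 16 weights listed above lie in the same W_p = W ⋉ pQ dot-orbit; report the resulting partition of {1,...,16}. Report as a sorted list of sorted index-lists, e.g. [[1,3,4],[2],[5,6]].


Root system A_2: the 2×2 matrix C matches after relabeling.

Each λ_j+ρ reduced to Ā_11; 2-tuples below use C's row order:

  λ_1+ρ ↦ (1, 1) · λ_2+ρ ↦ (3, 4) · λ_3+ρ ↦ (8, 0) · λ_4+ρ ↦ (3, 4) · λ_5+ρ ↦ (8, 0) · λ_6+ρ ↦ (7, 2) · λ_7+ρ ↦ (5, 4) · λ_8+ρ ↦ (8, 0) · λ_9+ρ ↦ (3, 4) · λ_10+ρ ↦ (8, 0) · λ_11+ρ ↦ (7, 2) · λ_12+ρ ↦ (3, 2) · λ_13+ρ ↦ (7, 2) · λ_14+ρ ↦ (3, 2) · λ_15+ρ ↦ (3, 2) · λ_16+ρ ↦ (5, 4)

6 distinct reps among the 16 weights ⇒ 6 W_11-linkage classes:

[[1], [2, 4, 9], [3, 5, 8, 10], [6, 11, 13], [7, 16], [12, 14, 15]]


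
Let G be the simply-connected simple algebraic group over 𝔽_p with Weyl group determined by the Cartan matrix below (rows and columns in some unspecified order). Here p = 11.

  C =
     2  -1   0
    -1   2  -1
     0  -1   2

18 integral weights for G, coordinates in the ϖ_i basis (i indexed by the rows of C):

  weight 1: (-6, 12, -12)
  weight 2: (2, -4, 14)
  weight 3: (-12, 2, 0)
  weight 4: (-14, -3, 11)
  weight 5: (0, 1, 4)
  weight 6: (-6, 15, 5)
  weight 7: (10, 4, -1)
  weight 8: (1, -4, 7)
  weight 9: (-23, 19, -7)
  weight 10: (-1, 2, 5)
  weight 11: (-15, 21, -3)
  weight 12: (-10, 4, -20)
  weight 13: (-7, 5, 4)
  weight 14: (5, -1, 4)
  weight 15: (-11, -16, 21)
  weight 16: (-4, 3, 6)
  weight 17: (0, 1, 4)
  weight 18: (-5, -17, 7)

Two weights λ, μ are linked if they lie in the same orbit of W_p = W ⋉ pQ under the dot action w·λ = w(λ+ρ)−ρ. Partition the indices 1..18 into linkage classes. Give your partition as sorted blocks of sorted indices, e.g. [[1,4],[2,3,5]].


Cartan matrix: type A_3 (|W|=24); un-permuting the 3 rows.

λ_j+ρ reflected into Ā_11 (⟨·,θ^∨⟩≤11); 3-tuples as given:

  [1] (0, 3, 6)
  [2] (3, 1, 7)
  [3] (3, 1, 7)
  [4] (2, 7, 1)
  [5] (1, 2, 5)
  [6] (6, 0, 5)
  [7] (6, 0, 5)
  [8] (1, 2, 5)
  [9] (0, 3, 6)
  [10] (0, 3, 6)
  [11] (0, 3, 6)
  [12] (1, 2, 5)
  [13] (6, 0, 5)
  [14] (6, 0, 5)
  [15] (3, 1, 7)
  [16] (3, 1, 7)
  [17] (1, 2, 5)
  [18] (1, 2, 5)

Linkage partition of the 18 weights (5 classes, p=11):

[[1, 9, 10, 11], [2, 3, 15, 16], [4], [5, 8, 12, 17, 18], [6, 7, 13, 14]]


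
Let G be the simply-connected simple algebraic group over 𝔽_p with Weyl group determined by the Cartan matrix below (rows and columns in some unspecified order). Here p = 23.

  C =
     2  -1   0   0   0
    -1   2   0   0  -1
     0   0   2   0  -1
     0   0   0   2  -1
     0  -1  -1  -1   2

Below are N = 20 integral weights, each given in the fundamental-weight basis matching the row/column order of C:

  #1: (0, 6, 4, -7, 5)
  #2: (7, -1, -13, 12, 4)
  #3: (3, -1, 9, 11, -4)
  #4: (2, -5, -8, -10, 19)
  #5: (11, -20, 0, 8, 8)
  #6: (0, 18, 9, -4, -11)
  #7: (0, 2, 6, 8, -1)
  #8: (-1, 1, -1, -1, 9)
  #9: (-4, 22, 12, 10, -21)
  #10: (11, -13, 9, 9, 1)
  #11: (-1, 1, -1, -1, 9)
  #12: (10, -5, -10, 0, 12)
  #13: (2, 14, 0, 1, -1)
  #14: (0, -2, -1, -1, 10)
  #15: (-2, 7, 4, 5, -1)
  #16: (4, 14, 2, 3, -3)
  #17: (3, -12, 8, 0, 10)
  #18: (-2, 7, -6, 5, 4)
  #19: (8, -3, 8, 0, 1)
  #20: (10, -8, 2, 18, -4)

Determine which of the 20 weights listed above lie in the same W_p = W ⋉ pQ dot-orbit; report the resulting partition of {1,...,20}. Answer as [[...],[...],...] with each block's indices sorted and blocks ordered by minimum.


Type D_5, rank 5, |W|=1920; reorder rows/cols to standard.

Alcove-folded reps (p=23, 20 weights, presented ϖ-order):

  1: (1, 4, 5, 6, 0);  2: (1, 4, 5, 6, 0);  3: (1, 3, 7, 9, 0);  4: (1, 3, 7, 9, 0);  5: (7, 2, 9, 1, 0);  6: (1, 3, 3, 10, 0);  7: (1, 3, 7, 9, 0);  8: (0, 1, 0, 0, 10);  9: (1, 3, 7, 9, 0);  10: (0, 1, 0, 0, 10);  11: (0, 1, 0, 0, 10);  12: (7, 2, 9, 1, 0);  13: (3, 2, 1, 2, 0);  14: (0, 1, 0, 0, 10);  15: (1, 4, 5, 6, 0);  16: (3, 2, 1, 2, 0);  17: (7, 2, 9, 1, 0);  18: (1, 4, 5, 6, 0);  19: (7, 2, 9, 1, 0);  20: (1, 3, 7, 9, 0)

The 20 indices split into 6 linkage classes (same alcove rep ⇔ same W_23-dot-orbit):

[[1, 2, 15, 18], [3, 4, 7, 9, 20], [5, 12, 17, 19], [6], [8, 10, 11, 14], [13, 16]]


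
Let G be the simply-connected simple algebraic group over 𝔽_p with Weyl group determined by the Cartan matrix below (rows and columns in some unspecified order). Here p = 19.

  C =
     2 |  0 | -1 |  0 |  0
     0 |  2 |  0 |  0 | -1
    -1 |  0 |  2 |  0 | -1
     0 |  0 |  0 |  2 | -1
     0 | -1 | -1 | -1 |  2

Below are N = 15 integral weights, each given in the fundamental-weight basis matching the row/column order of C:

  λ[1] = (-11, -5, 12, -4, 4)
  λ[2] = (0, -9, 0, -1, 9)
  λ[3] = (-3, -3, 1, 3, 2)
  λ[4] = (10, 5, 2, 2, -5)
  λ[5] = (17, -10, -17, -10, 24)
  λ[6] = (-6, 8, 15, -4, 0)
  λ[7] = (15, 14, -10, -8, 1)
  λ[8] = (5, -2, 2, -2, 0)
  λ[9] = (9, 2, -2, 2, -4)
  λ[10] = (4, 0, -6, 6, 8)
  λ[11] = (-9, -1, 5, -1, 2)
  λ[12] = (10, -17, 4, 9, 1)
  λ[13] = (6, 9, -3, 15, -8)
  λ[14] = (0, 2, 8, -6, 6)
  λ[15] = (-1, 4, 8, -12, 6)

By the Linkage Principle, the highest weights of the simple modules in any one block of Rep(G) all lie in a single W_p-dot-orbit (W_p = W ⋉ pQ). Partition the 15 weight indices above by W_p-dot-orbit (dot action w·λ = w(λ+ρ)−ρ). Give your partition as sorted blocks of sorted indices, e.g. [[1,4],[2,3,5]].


Type D_5, rank 5, |W|=1920; reorder rows/cols to standard.

Ā_19 reps of the 15 weights (D_5, coords as presented):

    λ_1+ρ ↦ (10, 2, 1, 1, 2)
    λ_2+ρ ↦ (1, 8, 1, 0, 2)
    λ_3+ρ ↦ (2, 2, 0, 4, 1)
    λ_4+ρ ↦ (10, 2, 1, 1, 2)
    λ_5+ρ ↦ (6, 0, 2, 0, 1)
    λ_6+ρ ↦ (2, 2, 0, 4, 1)
    λ_7+ρ ↦ (2, 1, 0, 7, 2)
    λ_8+ρ ↦ (6, 0, 2, 0, 1)
    λ_9+ρ ↦ (6, 0, 2, 0, 1)
    λ_10+ρ ↦ (2, 1, 0, 7, 2)
    λ_11+ρ ↦ (6, 0, 2, 0, 1)
    λ_12+ρ ↦ (2, 2, 0, 4, 1)
    λ_13+ρ ↦ (2, 1, 0, 7, 2)
    λ_14+ρ ↦ (2, 2, 0, 4, 1)
    λ_15+ρ ↦ (2, 1, 0, 7, 2)

5 distinct reps among the 15 weights ⇒ 5 W_19-linkage classes:

[[1, 4], [2], [3, 6, 12, 14], [5, 8, 9, 11], [7, 10, 13, 15]]


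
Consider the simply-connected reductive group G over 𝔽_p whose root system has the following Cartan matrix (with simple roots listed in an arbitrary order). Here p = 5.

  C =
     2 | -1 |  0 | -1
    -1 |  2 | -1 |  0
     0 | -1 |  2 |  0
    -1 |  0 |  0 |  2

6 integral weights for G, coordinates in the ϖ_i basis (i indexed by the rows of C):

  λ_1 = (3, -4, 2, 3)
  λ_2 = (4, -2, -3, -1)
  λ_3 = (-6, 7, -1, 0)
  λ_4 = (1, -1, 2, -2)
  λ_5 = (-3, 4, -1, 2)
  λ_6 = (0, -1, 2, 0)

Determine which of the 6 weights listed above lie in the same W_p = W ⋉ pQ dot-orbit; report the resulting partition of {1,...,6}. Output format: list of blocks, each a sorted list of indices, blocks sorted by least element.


A_4 Cartan matrix, 4 simple roots permuted; ρ=(1,1,1,1).

W_5-reps of the 6 weights in Ā_5 (same 4-coord order as C):

  1: (1, 0, 3, 1) · 2: (2, 2, 1, 0) · 3: (1, 0, 3, 1) · 4: (1, 0, 3, 1) · 5: (2, 2, 1, 0) · 6: (1, 0, 3, 1)

The 6 indices split into 2 linkage classes (same alcove rep ⇔ same W_5-dot-orbit):

[[1, 3, 4, 6], [2, 5]]


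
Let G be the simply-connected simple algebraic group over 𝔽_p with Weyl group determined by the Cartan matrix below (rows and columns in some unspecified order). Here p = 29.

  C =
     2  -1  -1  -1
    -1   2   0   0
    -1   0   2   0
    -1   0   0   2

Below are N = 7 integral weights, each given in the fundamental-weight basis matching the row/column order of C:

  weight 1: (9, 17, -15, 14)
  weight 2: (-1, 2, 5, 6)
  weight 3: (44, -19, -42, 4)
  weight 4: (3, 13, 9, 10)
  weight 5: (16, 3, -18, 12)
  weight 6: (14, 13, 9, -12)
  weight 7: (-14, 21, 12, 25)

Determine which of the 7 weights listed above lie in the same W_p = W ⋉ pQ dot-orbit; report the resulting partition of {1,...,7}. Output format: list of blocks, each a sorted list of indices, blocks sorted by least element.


Cartan matrix: type D_4 (|W|=192); un-permuting the 4 rows.

λ_j+ρ reflected into Ā_29 (⟨·,θ^∨⟩≤29); 4-tuples as given:

  1: (10, 4, 0, 1);  2: (0, 3, 6, 7);  3: (3, 9, 8, 4);  4: (10, 4, 0, 1);  5: (4, 1, 12, 8);  6: (10, 4, 0, 1);  7: (0, 3, 6, 7)

4 distinct reps among the 7 weights ⇒ 4 W_29-linkage classes:

[[1, 4, 6], [2, 7], [3], [5]]


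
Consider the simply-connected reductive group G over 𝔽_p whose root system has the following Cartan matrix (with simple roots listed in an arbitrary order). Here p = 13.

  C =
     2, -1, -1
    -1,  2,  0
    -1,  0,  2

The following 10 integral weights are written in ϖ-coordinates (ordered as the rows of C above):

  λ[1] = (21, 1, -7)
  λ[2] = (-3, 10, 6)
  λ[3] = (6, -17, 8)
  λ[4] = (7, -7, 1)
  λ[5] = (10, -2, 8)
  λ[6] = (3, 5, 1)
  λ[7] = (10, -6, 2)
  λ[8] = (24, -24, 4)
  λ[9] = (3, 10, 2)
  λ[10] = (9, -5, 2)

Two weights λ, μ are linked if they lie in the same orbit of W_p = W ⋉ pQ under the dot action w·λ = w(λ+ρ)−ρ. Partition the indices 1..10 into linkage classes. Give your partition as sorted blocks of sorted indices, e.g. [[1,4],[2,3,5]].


C ↔ A_3 under row/col permutation; |W(A_3)| = 24.

Folding the 10 weights λ_j+ρ into Ā_13 (reps in the given 3-coord order):

  λ_1 → (2, 6, 2);  λ_2 → (2, 6, 2);  λ_3 → (6, 4, 3);  λ_4 → (2, 6, 2);  λ_5 → (4, 6, 2);  λ_6 → (4, 6, 2);  λ_7 → (6, 4, 2);  λ_8 → (6, 4, 2);  λ_9 → (2, 6, 2);  λ_10 → (6, 4, 3)

The 10 indices split into 4 linkage classes (same alcove rep ⇔ same W_13-dot-orbit):

[[1, 2, 4, 9], [3, 10], [5, 6], [7, 8]]


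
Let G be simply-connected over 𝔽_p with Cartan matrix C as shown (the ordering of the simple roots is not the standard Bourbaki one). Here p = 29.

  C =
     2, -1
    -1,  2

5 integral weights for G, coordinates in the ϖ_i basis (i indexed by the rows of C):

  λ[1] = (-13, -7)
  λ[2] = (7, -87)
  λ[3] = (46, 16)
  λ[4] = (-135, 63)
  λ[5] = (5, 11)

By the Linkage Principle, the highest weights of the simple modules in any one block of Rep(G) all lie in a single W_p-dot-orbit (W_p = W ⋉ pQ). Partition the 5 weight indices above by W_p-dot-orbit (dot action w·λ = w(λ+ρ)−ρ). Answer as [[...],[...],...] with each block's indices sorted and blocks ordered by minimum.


C ↔ A_2 under row/col permutation; |W(A_2)| = 6.

Alcove-folded reps (p=29, 5 weights, presented ϖ-order):

    λ_1 → (6, 12)
    λ_2 → (8, 1)
    λ_3 → (6, 12)
    λ_4 → (6, 12)
    λ_5 → (6, 12)

Partition of {1..5} into 2 W_29-dot-orbits:

[[1, 3, 4, 5], [2]]


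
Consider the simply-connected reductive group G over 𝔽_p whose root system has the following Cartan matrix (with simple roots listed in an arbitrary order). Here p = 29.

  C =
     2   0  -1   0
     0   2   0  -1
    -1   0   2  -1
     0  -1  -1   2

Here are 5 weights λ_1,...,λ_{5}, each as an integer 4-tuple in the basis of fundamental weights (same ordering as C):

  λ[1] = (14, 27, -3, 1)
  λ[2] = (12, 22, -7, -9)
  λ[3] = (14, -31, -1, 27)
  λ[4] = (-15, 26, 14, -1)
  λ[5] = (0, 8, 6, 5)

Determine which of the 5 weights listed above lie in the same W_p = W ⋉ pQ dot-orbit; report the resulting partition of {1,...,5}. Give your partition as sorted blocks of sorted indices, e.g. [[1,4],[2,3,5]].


Cartan matrix: type A_4 (|W|=120); un-permuting the 4 rows.

Each λ_j+ρ reduced to Ā_29; 4-tuples below use C's row order:

  λ_1+ρ ↦ (1, 14, 1, 0)
  λ_2+ρ ↦ (1, 9, 7, 6)
  λ_3+ρ ↦ (1, 14, 1, 0)
  λ_4+ρ ↦ (1, 14, 1, 0)
  λ_5+ρ ↦ (1, 9, 7, 6)

Linkage partition of the 5 weights (2 classes, p=29):

[[1, 3, 4], [2, 5]]


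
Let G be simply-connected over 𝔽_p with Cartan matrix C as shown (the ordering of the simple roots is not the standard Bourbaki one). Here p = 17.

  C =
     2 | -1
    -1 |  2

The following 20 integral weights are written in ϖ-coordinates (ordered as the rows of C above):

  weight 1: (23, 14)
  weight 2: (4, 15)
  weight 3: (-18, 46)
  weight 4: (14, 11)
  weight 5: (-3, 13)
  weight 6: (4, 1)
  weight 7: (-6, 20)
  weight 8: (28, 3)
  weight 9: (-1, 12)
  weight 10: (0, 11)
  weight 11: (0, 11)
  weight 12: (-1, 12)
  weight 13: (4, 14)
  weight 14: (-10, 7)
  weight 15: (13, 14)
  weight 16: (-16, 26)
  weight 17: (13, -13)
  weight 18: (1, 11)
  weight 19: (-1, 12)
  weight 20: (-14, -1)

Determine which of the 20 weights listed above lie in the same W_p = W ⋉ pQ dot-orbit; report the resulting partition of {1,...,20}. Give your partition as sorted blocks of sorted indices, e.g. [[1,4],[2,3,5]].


Root system A_2: the 2×2 matrix C matches after relabeling.

W_17-reps of the 20 weights in Ā_17 (same 2-coord order as C):

    λ_1 → (5, 2)
    λ_2 → (1, 12)
    λ_3 → (0, 13)
    λ_4 → (5, 2)
    λ_5 → (2, 12)
    λ_6 → (5, 2)
    λ_7 → (1, 12)
    λ_8 → (1, 12)
    λ_9 → (0, 13)
    λ_10 → (1, 12)
    λ_11 → (1, 12)
    λ_12 → (0, 13)
    λ_13 → (2, 12)
    λ_14 → (8, 1)
    λ_15 → (2, 3)
    λ_16 → (5, 2)
    λ_17 → (2, 12)
    λ_18 → (2, 12)
    λ_19 → (0, 13)
    λ_20 → (0, 13)

6 distinct reps among the 20 weights ⇒ 6 W_17-linkage classes:

[[1, 4, 6, 16], [2, 7, 8, 10, 11], [3, 9, 12, 19, 20], [5, 13, 17, 18], [14], [15]]


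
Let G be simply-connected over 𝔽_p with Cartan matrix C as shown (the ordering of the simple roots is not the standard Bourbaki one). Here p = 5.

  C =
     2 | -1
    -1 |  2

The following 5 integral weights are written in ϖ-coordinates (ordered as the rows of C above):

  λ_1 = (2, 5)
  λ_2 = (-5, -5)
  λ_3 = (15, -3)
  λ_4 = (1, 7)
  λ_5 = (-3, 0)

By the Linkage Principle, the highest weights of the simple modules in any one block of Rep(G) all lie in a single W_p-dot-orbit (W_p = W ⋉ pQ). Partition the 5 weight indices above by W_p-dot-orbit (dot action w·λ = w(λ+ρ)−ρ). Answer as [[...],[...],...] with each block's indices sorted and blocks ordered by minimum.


C ↔ A_2 under row/col permutation; |W(A_2)| = 6.

Folding the 5 weights λ_j+ρ into Ā_5 (reps in the given 2-coord order):

  [1] (1, 1);  [2] (1, 1);  [3] (1, 1);  [4] (3, 0);  [5] (1, 1)

These 5 weights hit 2 W_5-dot-orbits; sizes (4, 1):

[[1, 2, 3, 5], [4]]


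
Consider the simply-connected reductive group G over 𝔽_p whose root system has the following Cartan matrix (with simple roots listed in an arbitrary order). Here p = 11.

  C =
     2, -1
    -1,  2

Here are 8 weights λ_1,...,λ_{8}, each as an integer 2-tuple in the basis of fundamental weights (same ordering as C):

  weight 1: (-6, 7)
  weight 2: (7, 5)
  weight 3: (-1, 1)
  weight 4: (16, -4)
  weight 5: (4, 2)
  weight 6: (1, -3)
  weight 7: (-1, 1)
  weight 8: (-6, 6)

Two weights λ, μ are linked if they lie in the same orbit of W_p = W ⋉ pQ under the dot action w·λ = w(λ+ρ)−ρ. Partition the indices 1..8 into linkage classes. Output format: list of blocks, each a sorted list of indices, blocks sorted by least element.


A_2 Cartan matrix, 2 simple roots permuted; ρ=(1,1).

Each λ_j+ρ reduced to Ā_11; 2-tuples below use C's row order:

    1: (5, 3)
    2: (5, 3)
    3: (0, 2)
    4: (5, 3)
    5: (5, 3)
    6: (0, 2)
    7: (0, 2)
    8: (5, 2)

Partition of {1..8} into 3 W_11-dot-orbits:

[[1, 2, 4, 5], [3, 6, 7], [8]]


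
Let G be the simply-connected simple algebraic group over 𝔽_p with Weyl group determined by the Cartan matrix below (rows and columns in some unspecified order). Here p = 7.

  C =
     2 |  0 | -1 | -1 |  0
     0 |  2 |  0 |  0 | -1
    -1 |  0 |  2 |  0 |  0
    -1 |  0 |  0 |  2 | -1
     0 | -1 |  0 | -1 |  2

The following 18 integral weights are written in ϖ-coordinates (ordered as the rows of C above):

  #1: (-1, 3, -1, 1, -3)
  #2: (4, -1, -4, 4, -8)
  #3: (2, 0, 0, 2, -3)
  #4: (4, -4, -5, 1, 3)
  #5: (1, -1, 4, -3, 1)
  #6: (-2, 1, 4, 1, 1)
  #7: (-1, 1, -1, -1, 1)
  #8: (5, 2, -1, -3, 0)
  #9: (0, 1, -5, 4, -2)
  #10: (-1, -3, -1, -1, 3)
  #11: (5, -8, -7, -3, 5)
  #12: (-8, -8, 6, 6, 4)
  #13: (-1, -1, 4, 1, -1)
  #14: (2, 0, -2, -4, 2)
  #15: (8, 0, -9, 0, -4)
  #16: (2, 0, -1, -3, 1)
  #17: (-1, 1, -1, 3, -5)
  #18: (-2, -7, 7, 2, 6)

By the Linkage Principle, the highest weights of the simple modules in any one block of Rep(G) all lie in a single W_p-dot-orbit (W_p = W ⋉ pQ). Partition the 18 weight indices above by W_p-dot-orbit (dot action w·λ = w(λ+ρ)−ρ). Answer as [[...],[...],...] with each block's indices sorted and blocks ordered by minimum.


Type A_5, rank 5, |W|=720; reorder rows/cols to standard.

Alcove-folded reps (p=7, 18 weights, presented ϖ-order):

  [1] (0, 2, 0, 0, 2) · [2] (0, 2, 0, 0, 2) · [3] (3, 1, 1, 1, 1) · [4] (1, 1, 0, 2, 0) · [5] (0, 0, 5, 2, 0) · [6] (1, 1, 1, 1, 1) · [7] (0, 2, 0, 0, 2) · [8] (3, 1, 1, 1, 1) · [9] (3, 1, 1, 1, 1) · [10] (0, 2, 0, 0, 2) · [11] (1, 1, 0, 2, 0) · [12] (0, 0, 5, 2, 0) · [13] (0, 0, 5, 2, 0) · [14] (1, 1, 0, 2, 0) · [15] (0, 1, 4, 1, 0) · [16] (1, 1, 0, 2, 0) · [17] (0, 2, 0, 0, 2) · [18] (1, 1, 0, 2, 0)

6 distinct reps among the 18 weights ⇒ 6 W_7-linkage classes:

[[1, 2, 7, 10, 17], [3, 8, 9], [4, 11, 14, 16, 18], [5, 12, 13], [6], [15]]


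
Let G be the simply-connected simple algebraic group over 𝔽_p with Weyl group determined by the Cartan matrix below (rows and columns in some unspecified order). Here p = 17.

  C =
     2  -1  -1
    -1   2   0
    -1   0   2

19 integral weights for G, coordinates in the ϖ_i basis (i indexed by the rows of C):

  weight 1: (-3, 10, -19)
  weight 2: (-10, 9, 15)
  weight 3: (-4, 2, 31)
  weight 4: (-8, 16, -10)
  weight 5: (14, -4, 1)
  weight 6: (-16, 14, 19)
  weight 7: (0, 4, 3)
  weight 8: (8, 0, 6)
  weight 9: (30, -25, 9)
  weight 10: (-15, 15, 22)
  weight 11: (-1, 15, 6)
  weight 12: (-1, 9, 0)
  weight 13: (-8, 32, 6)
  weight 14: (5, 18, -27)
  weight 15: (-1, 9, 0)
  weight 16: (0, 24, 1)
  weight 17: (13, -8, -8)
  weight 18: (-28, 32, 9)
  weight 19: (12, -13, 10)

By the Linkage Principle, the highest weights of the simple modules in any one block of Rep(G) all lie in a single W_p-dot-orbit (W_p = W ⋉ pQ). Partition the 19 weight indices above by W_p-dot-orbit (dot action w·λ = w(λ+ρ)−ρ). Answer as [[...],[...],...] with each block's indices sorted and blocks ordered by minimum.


Root system A_3: the 3×3 matrix C matches after relabeling.

Each λ_j+ρ reduced to Ā_17; 3-tuples below use C's row order:

  [1] (8, 6, 1);  [2] (9, 1, 7);  [3] (12, 3, 2);  [4] (9, 1, 7);  [5] (12, 3, 2);  [6] (12, 3, 2);  [7] (1, 5, 4);  [8] (9, 1, 7);  [9] (0, 7, 7);  [10] (8, 6, 1);  [11] (0, 10, 1);  [12] (0, 10, 1);  [13] (9, 1, 7);  [14] (8, 6, 1);  [15] (0, 10, 1);  [16] (8, 6, 1);  [17] (0, 7, 7);  [18] (0, 10, 1);  [19] (1, 5, 4)

The 19 indices split into 6 linkage classes (same alcove rep ⇔ same W_17-dot-orbit):

[[1, 10, 14, 16], [2, 4, 8, 13], [3, 5, 6], [7, 19], [9, 17], [11, 12, 15, 18]]


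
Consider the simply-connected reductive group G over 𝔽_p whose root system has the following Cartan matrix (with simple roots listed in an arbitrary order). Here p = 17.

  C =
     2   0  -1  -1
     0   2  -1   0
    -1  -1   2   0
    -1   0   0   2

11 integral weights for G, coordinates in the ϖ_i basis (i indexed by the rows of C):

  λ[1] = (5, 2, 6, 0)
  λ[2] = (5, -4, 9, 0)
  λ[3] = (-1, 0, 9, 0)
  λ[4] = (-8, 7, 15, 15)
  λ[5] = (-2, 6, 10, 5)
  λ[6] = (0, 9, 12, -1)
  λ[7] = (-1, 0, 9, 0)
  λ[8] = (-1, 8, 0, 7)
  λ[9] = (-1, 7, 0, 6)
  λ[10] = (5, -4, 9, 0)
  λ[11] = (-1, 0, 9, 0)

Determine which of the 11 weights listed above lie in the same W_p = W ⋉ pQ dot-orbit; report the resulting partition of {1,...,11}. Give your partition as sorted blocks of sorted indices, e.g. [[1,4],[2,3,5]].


Dynkin diagram of C (from the 6 off-diagonal −1 entries): A_4.

Alcove-folded reps (p=17, 11 weights, presented ϖ-order):

  1: (6, 3, 7, 1);  2: (6, 3, 7, 1);  3: (0, 1, 10, 1);  4: (0, 8, 1, 7);  5: (0, 1, 10, 1);  6: (6, 3, 7, 1);  7: (0, 1, 10, 1);  8: (0, 8, 1, 7);  9: (0, 8, 1, 7);  10: (6, 3, 7, 1);  11: (0, 1, 10, 1)

3 distinct reps among the 11 weights ⇒ 3 W_17-linkage classes:

[[1, 2, 6, 10], [3, 5, 7, 11], [4, 8, 9]]


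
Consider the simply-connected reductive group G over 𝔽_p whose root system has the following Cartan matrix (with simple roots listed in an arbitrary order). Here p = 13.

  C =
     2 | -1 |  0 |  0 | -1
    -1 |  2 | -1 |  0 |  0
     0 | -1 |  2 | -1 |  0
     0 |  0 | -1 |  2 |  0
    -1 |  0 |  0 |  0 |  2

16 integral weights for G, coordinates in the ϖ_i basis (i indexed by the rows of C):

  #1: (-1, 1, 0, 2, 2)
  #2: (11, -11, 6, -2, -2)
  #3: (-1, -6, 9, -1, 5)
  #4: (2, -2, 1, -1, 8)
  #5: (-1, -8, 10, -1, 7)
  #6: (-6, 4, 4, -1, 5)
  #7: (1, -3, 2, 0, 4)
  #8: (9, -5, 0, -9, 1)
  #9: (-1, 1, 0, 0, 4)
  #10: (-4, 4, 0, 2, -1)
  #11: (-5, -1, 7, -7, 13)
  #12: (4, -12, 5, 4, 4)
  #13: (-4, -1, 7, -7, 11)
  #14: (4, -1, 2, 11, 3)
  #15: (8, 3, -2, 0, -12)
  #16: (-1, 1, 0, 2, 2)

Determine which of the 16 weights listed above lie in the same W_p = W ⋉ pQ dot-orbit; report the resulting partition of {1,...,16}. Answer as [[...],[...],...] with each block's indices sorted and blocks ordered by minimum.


Dynkin diagram of C (from the 8 off-diagonal −1 entries): A_5.

Folding the 16 weights λ_j+ρ into Ā_13 (reps in the given 5-coord order):

  λ_1+ρ ↦ (0, 2, 1, 3, 3)
  λ_2+ρ ↦ (1, 6, 1, 3, 1)
  λ_3+ρ ↦ (5, 0, 5, 0, 1)
  λ_4+ρ ↦ (2, 1, 1, 0, 9)
  λ_5+ρ ↦ (7, 0, 4, 0, 1)
  λ_6+ρ ↦ (5, 0, 5, 0, 1)
  λ_7+ρ ↦ (0, 2, 1, 1, 5)
  λ_8+ρ ↦ (1, 6, 1, 3, 1)
  λ_9+ρ ↦ (0, 2, 1, 1, 5)
  λ_10+ρ ↦ (0, 2, 1, 3, 3)
  λ_11+ρ ↦ (0, 2, 1, 1, 5)
  λ_12+ρ ↦ (5, 0, 5, 0, 1)
  λ_13+ρ ↦ (0, 2, 1, 1, 5)
  λ_14+ρ ↦ (0, 2, 1, 1, 5)
  λ_15+ρ ↦ (2, 1, 1, 0, 9)
  λ_16+ρ ↦ (0, 2, 1, 3, 3)

These 16 weights hit 6 W_13-dot-orbits; sizes (3, 2, 3, 2, 1, 5):

[[1, 10, 16], [2, 8], [3, 6, 12], [4, 15], [5], [7, 9, 11, 13, 14]]


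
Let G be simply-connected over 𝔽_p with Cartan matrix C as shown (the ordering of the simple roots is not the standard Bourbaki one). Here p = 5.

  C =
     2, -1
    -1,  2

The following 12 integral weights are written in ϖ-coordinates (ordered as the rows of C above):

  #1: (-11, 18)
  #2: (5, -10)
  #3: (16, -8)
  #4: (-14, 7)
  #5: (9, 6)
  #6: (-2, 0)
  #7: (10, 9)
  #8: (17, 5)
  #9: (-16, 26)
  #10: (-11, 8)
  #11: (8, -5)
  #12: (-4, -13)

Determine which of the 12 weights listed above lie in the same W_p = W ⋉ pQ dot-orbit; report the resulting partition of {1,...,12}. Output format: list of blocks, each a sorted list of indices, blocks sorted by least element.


Cartan matrix: type A_2 (|W|=6); un-permuting the 2 rows.

Alcove-folded reps (p=5, 12 weights, presented ϖ-order):

  [1] (1, 0) · [2] (1, 1) · [3] (3, 0) · [4] (3, 0) · [5] (3, 0) · [6] (1, 0) · [7] (1, 0) · [8] (1, 1) · [9] (3, 0) · [10] (0, 4) · [11] (1, 0) · [12] (3, 0)

Partition of {1..12} into 4 W_5-dot-orbits:

[[1, 6, 7, 11], [2, 8], [3, 4, 5, 9, 12], [10]]


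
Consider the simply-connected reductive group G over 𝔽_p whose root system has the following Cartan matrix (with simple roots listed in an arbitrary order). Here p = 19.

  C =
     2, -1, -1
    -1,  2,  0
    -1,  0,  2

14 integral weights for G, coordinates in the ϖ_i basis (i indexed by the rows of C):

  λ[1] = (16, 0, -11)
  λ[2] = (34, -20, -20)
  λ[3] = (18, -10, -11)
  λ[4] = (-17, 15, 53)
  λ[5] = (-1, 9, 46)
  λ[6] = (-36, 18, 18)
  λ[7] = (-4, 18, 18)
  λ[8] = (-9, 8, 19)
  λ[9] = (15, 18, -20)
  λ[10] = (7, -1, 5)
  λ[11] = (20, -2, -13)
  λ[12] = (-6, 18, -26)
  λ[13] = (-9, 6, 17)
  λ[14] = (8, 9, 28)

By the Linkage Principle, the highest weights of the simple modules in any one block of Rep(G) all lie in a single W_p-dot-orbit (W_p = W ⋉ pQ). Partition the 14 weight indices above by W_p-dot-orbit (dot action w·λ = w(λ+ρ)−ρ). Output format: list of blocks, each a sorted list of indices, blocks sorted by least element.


C ↔ A_3 under row/col permutation; |W(A_3)| = 24.

W_19-reps of the 14 weights in Ā_19 (same 3-coord order as C):

    1: (7, 1, 10)
    2: (3, 0, 0)
    3: (0, 9, 10)
    4: (3, 0, 0)
    5: (0, 9, 10)
    6: (3, 0, 0)
    7: (3, 0, 0)
    8: (7, 1, 10)
    9: (3, 0, 0)
    10: (8, 0, 6)
    11: (7, 1, 10)
    12: (8, 0, 6)
    13: (7, 1, 10)
    14: (0, 9, 10)

These 14 weights hit 4 W_19-dot-orbits; sizes (4, 5, 3, 2):

[[1, 8, 11, 13], [2, 4, 6, 7, 9], [3, 5, 14], [10, 12]]


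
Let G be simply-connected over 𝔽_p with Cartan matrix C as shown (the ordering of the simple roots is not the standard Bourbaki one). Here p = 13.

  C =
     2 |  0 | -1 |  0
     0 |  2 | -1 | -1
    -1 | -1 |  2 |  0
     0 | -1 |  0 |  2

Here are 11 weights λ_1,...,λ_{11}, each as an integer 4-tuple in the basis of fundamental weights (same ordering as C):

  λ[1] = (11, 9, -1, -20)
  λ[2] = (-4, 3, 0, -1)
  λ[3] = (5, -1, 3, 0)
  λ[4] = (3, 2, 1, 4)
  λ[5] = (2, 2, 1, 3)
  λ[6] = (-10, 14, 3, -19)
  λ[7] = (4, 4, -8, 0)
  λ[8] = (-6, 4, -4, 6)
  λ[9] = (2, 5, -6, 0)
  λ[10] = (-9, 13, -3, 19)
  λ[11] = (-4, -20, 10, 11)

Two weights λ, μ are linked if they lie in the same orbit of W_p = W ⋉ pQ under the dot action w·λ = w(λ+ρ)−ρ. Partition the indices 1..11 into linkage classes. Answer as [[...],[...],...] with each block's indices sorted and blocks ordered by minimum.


Root system A_4: the 4×4 matrix C matches after relabeling.

W_13-reps of the 11 weights in Ā_13 (same 4-coord order as C):

  λ_1+ρ ↦ (6, 0, 3, 1);  λ_2+ρ ↦ (1, 2, 2, 0);  λ_3+ρ ↦ (6, 0, 4, 1);  λ_4+ρ ↦ (3, 3, 2, 4);  λ_5+ρ ↦ (3, 3, 2, 4);  λ_6+ρ ↦ (3, 3, 2, 4);  λ_7+ρ ↦ (2, 1, 3, 1);  λ_8+ρ ↦ (3, 3, 2, 4);  λ_9+ρ ↦ (2, 1, 3, 1);  λ_10+ρ ↦ (2, 1, 3, 1);  λ_11+ρ ↦ (2, 1, 3, 1)

These 11 weights hit 5 W_13-dot-orbits; sizes (1, 1, 1, 4, 4):

[[1], [2], [3], [4, 5, 6, 8], [7, 9, 10, 11]]


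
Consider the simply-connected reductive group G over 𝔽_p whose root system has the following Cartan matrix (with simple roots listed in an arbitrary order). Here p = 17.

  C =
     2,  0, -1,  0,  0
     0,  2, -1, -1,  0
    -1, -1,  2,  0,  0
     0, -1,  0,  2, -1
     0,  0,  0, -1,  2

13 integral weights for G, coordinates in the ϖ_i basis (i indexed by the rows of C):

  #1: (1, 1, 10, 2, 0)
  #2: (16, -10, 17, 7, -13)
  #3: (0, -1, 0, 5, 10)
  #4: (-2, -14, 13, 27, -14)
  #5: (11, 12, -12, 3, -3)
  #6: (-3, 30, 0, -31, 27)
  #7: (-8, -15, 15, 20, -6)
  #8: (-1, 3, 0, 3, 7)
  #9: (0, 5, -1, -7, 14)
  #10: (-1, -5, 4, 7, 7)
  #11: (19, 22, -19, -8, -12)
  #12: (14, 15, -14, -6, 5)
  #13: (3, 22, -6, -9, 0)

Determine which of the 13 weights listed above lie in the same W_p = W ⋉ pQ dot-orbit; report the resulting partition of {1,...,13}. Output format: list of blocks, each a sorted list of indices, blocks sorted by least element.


Type A_5, rank 5, |W|=720; reorder rows/cols to standard.

W_17-reps of the 13 weights in Ā_17 (same 5-coord order as C):

  1: (0, 2, 11, 2, 1) · 2: (0, 4, 1, 4, 8) · 3: (1, 0, 0, 6, 9) · 4: (0, 2, 11, 2, 1) · 5: (0, 2, 11, 2, 1) · 6: (0, 2, 11, 2, 1) · 7: (4, 9, 1, 1, 1) · 8: (0, 4, 1, 4, 8) · 9: (1, 0, 0, 6, 9) · 10: (0, 4, 1, 4, 8) · 11: (4, 9, 1, 1, 1) · 12: (0, 2, 11, 2, 1) · 13: (4, 9, 1, 1, 1)

Partition of {1..13} into 4 W_17-dot-orbits:

[[1, 4, 5, 6, 12], [2, 8, 10], [3, 9], [7, 11, 13]]


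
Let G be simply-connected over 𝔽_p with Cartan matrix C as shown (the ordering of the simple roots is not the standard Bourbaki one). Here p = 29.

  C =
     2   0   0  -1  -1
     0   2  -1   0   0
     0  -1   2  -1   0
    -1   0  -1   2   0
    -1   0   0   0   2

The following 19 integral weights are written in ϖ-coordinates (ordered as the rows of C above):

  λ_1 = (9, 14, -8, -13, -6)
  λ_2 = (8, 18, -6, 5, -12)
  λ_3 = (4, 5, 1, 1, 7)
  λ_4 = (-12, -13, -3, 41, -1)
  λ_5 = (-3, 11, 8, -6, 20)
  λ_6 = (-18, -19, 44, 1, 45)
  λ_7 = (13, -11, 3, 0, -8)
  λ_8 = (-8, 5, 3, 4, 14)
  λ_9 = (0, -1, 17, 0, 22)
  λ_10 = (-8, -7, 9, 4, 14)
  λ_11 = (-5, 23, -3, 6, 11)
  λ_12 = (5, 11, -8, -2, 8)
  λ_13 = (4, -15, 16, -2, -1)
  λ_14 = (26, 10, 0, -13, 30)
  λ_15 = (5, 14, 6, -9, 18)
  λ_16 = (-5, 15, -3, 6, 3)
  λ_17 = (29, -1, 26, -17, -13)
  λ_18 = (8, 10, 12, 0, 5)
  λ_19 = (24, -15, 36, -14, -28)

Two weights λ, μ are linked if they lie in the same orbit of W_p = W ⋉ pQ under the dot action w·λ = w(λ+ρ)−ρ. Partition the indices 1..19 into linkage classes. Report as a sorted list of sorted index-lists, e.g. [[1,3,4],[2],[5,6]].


Dynkin diagram of C (from the 8 off-diagonal −1 entries): A_5.

Each λ_j+ρ reduced to Ā_29; 5-tuples below use C's row order:

  [1] (2, 4, 1, 5, 7) · [2] (1, 14, 4, 1, 9) · [3] (5, 6, 2, 2, 8) · [4] (2, 11, 1, 15, 0) · [5] (5, 6, 2, 2, 8) · [6] (2, 11, 1, 15, 0) · [7] (2, 4, 1, 5, 7) · [8] (5, 6, 2, 2, 8) · [9] (1, 14, 4, 1, 9) · [10] (5, 6, 2, 2, 8) · [11] (4, 14, 2, 1, 0) · [12] (2, 4, 1, 5, 7) · [13] (4, 14, 2, 1, 0) · [14] (2, 11, 1, 15, 0) · [15] (2, 4, 1, 5, 7) · [16] (4, 14, 2, 1, 0) · [17] (2, 11, 1, 15, 0) · [18] (4, 0, 13, 1, 5) · [19] (5, 6, 2, 2, 8)

6 distinct reps among the 19 weights ⇒ 6 W_29-linkage classes:

[[1, 7, 12, 15], [2, 9], [3, 5, 8, 10, 19], [4, 6, 14, 17], [11, 13, 16], [18]]


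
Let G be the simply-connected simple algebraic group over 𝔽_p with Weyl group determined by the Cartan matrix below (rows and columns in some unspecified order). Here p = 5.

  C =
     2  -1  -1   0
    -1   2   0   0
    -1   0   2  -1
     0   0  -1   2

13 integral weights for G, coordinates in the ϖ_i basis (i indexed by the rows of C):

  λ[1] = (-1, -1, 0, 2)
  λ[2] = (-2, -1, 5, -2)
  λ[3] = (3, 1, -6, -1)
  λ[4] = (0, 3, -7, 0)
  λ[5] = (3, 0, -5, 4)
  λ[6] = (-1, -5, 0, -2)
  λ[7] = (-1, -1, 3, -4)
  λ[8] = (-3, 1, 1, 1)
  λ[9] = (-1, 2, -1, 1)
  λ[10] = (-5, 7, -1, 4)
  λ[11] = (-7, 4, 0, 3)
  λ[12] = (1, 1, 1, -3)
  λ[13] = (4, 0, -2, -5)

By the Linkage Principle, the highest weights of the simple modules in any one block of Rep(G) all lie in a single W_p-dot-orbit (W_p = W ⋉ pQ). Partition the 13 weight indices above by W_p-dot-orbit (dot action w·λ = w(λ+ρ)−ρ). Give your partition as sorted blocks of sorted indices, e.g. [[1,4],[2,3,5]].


Cartan matrix: type A_4 (|W|=120); un-permuting the 4 rows.

Alcove-folded reps (p=5, 13 weights, presented ϖ-order):

    λ_1+ρ ↦ (0, 0, 1, 3)
    λ_2+ρ ↦ (0, 0, 4, 0)
    λ_3+ρ ↦ (0, 0, 1, 3)
    λ_4+ρ ↦ (0, 0, 4, 0)
    λ_5+ρ ↦ (0, 0, 4, 0)
    λ_6+ρ ↦ (0, 0, 1, 3)
    λ_7+ρ ↦ (0, 0, 1, 3)
    λ_8+ρ ↦ (2, 0, 0, 2)
    λ_9+ρ ↦ (0, 3, 0, 2)
    λ_10+ρ ↦ (0, 0, 1, 3)
    λ_11+ρ ↦ (0, 0, 4, 0)
    λ_12+ρ ↦ (2, 1, 0, 1)
    λ_13+ρ ↦ (0, 0, 4, 0)

These 13 weights hit 5 W_5-dot-orbits; sizes (5, 5, 1, 1, 1):

[[1, 3, 6, 7, 10], [2, 4, 5, 11, 13], [8], [9], [12]]


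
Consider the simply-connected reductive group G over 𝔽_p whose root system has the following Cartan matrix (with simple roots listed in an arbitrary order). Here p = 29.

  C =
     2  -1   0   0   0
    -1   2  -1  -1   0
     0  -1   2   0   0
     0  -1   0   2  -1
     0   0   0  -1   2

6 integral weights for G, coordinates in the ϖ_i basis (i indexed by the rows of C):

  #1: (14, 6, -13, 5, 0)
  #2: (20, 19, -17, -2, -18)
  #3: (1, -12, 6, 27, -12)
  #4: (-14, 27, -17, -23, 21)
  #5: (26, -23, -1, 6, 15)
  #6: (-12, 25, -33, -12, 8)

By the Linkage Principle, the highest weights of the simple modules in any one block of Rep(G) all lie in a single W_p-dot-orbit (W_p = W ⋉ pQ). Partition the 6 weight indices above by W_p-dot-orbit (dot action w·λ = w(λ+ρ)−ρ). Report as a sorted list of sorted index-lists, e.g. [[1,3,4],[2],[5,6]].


C ↔ D_5 under row/col permutation; |W(D_5)| = 1920.

λ_j+ρ reflected into Ā_29 (⟨·,θ^∨⟩≤29); 5-tuples as given:

  [1] (10, 5, 7, 0, 1) · [2] (7, 2, 2, 1, 11) · [3] (7, 2, 2, 1, 11) · [4] (10, 5, 7, 0, 1) · [5] (10, 5, 7, 0, 1) · [6] (7, 2, 2, 1, 11)

Partition of {1..6} into 2 W_29-dot-orbits:

[[1, 4, 5], [2, 3, 6]]


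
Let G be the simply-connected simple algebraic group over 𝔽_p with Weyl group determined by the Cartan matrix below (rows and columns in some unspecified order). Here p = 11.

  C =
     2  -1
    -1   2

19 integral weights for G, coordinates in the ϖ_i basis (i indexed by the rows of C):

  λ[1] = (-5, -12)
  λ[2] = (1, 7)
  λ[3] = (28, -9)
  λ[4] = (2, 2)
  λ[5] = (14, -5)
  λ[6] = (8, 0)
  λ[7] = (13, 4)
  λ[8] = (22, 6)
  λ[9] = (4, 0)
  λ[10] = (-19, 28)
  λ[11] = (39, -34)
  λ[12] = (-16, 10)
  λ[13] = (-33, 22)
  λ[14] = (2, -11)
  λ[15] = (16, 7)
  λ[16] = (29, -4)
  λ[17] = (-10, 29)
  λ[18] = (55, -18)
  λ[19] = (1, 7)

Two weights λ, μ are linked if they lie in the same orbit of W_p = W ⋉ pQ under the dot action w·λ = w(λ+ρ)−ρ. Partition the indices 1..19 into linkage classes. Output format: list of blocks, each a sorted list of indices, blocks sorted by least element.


Root system A_2: the 2×2 matrix C matches after relabeling.

λ_j+ρ reflected into Ā_11 (⟨·,θ^∨⟩≤11); 2-tuples as given:

    [1] (7, 0)
    [2] (2, 8)
    [3] (7, 3)
    [4] (3, 3)
    [5] (7, 0)
    [6] (9, 1)
    [7] (3, 3)
    [8] (7, 3)
    [9] (5, 1)
    [10] (7, 0)
    [11] (7, 0)
    [12] (7, 0)
    [13] (9, 1)
    [14] (7, 3)
    [15] (3, 3)
    [16] (3, 3)
    [17] (2, 8)
    [18] (5, 1)
    [19] (2, 8)

Linkage partition of the 19 weights (6 classes, p=11):

[[1, 5, 10, 11, 12], [2, 17, 19], [3, 8, 14], [4, 7, 15, 16], [6, 13], [9, 18]]


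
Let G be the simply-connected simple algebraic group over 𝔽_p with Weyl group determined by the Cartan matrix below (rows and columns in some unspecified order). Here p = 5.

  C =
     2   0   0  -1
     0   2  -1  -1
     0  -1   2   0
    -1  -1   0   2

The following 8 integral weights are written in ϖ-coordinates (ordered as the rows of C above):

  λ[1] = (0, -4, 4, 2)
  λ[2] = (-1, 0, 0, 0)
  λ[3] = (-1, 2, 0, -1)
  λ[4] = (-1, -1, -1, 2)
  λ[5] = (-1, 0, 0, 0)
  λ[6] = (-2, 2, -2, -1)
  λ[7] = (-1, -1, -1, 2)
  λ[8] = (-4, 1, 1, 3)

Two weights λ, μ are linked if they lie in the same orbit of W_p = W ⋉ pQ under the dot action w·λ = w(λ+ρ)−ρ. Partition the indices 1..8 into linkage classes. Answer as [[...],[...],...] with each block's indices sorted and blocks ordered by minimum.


Dynkin diagram of C (from the 6 off-diagonal −1 entries): A_4.

Each λ_j+ρ reduced to Ā_5; 4-tuples below use C's row order:

  1: (0, 3, 1, 0);  2: (0, 1, 1, 1);  3: (0, 3, 1, 0);  4: (0, 0, 0, 3);  5: (0, 1, 1, 1);  6: (0, 1, 1, 1);  7: (0, 0, 0, 3);  8: (0, 1, 1, 1)

Grouping the 8 weights by Ā_5-representative: 3 linkage classes.

[[1, 3], [2, 5, 6, 8], [4, 7]]


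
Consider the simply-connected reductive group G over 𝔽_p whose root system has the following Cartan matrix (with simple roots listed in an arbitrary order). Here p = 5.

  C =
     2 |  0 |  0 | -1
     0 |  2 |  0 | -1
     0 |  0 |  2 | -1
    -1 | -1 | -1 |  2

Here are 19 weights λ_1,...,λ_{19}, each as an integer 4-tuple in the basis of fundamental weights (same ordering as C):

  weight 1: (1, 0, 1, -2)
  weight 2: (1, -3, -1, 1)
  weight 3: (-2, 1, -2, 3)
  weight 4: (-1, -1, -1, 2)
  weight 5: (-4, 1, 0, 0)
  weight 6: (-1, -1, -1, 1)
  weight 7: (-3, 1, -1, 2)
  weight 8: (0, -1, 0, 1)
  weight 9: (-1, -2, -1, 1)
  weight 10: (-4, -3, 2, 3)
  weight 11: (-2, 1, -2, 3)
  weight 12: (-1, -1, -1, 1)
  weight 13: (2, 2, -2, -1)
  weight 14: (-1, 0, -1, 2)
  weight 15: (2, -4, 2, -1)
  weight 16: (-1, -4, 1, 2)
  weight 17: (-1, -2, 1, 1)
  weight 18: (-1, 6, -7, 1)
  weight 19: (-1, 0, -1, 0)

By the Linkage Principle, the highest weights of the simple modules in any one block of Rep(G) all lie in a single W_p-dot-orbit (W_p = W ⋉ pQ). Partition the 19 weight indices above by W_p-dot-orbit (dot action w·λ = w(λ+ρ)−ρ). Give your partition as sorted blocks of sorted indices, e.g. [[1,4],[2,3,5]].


Type D_4, rank 4, |W|=192; reorder rows/cols to standard.

Each λ_j+ρ reduced to Ā_5; 4-tuples below use C's row order:

  1: (1, 0, 1, 1)
  2: (2, 2, 0, 0)
  3: (0, 1, 0, 1)
  4: (0, 0, 0, 2)
  5: (1, 0, 1, 1)
  6: (0, 0, 0, 2)
  7: (2, 2, 0, 0)
  8: (1, 0, 1, 1)
  9: (0, 1, 0, 1)
  10: (1, 0, 1, 1)
  11: (0, 1, 0, 1)
  12: (0, 0, 0, 2)
  13: (2, 2, 0, 0)
  14: (0, 1, 0, 1)
  15: (0, 0, 0, 2)
  16: (0, 3, 2, 0)
  17: (0, 1, 2, 1)
  18: (0, 1, 2, 1)
  19: (0, 1, 0, 1)

These 19 weights hit 6 W_5-dot-orbits; sizes (4, 3, 5, 4, 1, 2):

[[1, 5, 8, 10], [2, 7, 13], [3, 9, 11, 14, 19], [4, 6, 12, 15], [16], [17, 18]]


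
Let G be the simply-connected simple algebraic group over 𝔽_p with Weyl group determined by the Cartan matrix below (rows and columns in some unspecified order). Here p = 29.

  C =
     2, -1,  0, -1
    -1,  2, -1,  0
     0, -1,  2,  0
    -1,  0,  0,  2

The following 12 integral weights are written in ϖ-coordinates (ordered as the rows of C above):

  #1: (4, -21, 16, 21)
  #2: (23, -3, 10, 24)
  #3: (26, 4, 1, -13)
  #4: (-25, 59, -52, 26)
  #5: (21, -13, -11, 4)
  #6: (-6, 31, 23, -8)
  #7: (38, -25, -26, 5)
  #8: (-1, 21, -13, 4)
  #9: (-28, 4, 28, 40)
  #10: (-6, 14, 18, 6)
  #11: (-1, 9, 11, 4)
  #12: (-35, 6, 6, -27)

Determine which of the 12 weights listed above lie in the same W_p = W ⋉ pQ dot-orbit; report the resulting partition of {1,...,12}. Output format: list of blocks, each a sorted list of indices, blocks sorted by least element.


Cartan matrix: type A_4 (|W|=120); un-permuting the 4 rows.

W_29-reps of the 12 weights in Ā_29 (same 4-coord order as C):

  1: (15, 2, 3, 7) · 2: (0, 18, 2, 4) · 3: (15, 2, 3, 7) · 4: (15, 2, 3, 7) · 5: (0, 10, 12, 5) · 6: (15, 2, 3, 7) · 7: (10, 5, 4, 6) · 8: (0, 10, 12, 5) · 9: (0, 10, 12, 5) · 10: (0, 10, 12, 5) · 11: (0, 10, 12, 5) · 12: (15, 2, 3, 7)

Linkage partition of the 12 weights (4 classes, p=29):

[[1, 3, 4, 6, 12], [2], [5, 8, 9, 10, 11], [7]]


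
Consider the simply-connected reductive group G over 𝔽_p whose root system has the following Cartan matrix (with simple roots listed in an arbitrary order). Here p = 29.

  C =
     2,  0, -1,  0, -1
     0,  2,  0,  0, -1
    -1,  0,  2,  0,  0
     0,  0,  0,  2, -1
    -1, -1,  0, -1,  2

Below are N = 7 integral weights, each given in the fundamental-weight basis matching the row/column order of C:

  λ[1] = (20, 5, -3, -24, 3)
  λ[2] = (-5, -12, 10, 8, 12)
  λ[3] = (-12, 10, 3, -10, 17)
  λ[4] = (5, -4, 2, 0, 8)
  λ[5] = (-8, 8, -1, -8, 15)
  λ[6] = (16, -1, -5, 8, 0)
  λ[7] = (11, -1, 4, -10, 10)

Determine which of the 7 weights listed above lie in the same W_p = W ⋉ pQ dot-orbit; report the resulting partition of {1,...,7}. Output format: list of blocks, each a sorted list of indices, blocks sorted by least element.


Dynkin diagram of C (from the 8 off-diagonal −1 entries): D_5.

W_29-reps of the 7 weights in Ā_29 (same 5-coord order as C):

  [1] (2, 13, 0, 4, 4) · [2] (0, 9, 7, 7, 2) · [3] (0, 9, 7, 7, 2) · [4] (4, 3, 3, 1, 6) · [5] (0, 9, 7, 7, 2) · [6] (1, 0, 4, 9, 1) · [7] (1, 0, 4, 9, 1)

Linkage partition of the 7 weights (4 classes, p=29):

[[1], [2, 3, 5], [4], [6, 7]]


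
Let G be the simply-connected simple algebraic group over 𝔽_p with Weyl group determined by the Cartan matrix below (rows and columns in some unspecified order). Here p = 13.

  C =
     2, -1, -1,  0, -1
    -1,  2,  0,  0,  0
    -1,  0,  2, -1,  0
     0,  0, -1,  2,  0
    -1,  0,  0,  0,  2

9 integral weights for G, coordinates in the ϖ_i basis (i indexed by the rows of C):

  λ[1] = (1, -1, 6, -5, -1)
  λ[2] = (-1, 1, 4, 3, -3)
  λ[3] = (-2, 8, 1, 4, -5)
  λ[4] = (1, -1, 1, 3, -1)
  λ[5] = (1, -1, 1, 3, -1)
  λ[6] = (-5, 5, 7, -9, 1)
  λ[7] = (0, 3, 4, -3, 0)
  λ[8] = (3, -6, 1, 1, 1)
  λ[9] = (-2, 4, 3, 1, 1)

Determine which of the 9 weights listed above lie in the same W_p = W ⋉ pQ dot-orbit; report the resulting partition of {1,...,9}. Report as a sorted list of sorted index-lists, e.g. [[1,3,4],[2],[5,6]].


Dynkin diagram of C (from the 8 off-diagonal −1 entries): D_5.

λ_j+ρ reflected into Ā_13 (⟨·,θ^∨⟩≤13); 5-tuples as given:

  [1] (2, 0, 2, 4, 0);  [2] (2, 0, 2, 4, 0);  [3] (1, 4, 1, 2, 1);  [4] (2, 0, 2, 4, 0);  [5] (2, 0, 2, 4, 0);  [6] (2, 0, 2, 4, 0);  [7] (1, 4, 1, 2, 1);  [8] (1, 4, 1, 2, 1);  [9] (1, 4, 1, 2, 1)

Grouping the 9 weights by Ā_13-representative: 2 linkage classes.

[[1, 2, 4, 5, 6], [3, 7, 8, 9]]
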